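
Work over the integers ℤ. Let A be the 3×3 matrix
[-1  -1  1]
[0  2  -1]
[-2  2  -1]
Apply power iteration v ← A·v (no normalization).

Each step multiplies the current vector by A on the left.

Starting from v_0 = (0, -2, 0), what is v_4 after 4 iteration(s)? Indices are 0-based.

v_0 = (0, -2, 0).
v_1 = A·v_0 = (2, -4, -4).
v_2 = A·v_1 = (-2, -4, -8).
v_3 = A·v_2 = (-2, 0, 4).
v_4 = A·v_3 = (6, -4, 0).

v_4 = (6, -4, 0)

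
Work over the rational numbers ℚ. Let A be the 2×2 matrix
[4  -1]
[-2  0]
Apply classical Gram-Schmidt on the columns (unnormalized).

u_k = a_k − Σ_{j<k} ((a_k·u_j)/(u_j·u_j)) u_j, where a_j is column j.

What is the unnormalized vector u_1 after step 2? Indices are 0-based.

u_1 = (-1/5, -2/5)

Step 1: u_0 = a_0 = (4, -2).
Step 2: u_1 = a_1 − (-1/5)·u_0 = (-1/5, -2/5).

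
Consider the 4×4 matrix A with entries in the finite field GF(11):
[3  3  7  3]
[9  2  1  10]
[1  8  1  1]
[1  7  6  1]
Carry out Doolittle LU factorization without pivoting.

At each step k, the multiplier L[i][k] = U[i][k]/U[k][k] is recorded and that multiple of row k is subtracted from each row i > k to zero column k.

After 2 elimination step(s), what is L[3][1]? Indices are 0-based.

Step 1: pivot at (0,0) is 3.
  row1 ← row1 − (3)·row0  ⇒  L[1][0]=3, U row1=(0, 4, 2, 1)
  row2 ← row2 − (4)·row0  ⇒  L[2][0]=4, U row2=(0, 7, 6, 0)
  row3 ← row3 − (4)·row0  ⇒  L[3][0]=4, U row3=(0, 6, 0, 0)
Step 2: pivot at (1,1) is 4.
  row2 ← row2 − (10)·row1  ⇒  L[2][1]=10, U row2=(0, 0, 8, 1)
  row3 ← row3 − (7)·row1  ⇒  L[3][1]=7, U row3=(0, 0, 8, 4)

L[3][1] = 7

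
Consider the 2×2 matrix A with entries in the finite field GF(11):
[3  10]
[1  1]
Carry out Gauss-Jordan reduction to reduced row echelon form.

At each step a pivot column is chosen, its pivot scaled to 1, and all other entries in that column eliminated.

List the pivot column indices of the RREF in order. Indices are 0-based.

pivot columns: 0, 1

[1] R0 /= 3  ⇒  (1, 7)
     R1 -= 1·R0  ⇒  (0, 5)
[2] R1 /= 5  ⇒  (0, 1)
     R0 -= 7·R1  ⇒  (1, 0)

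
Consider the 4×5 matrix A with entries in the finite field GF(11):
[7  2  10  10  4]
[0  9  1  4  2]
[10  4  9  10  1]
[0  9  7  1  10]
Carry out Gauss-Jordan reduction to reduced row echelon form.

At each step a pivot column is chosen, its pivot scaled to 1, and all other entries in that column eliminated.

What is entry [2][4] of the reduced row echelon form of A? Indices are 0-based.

pivot(0,0)=7: scale R0 → (1, 5, 3, 3, 10)
  clear (2,0): R2 −= (10)R0 → (0, 9, 1, 2, 0)
pivot(1,1)=9: scale R1 → (0, 1, 5, 9, 10)
  clear (0,1): R0 −= (5)R1 → (1, 0, 0, 2, 4)
  clear (2,1): R2 −= (9)R1 → (0, 0, 0, 9, 9)
  clear (3,1): R3 −= (9)R1 → (0, 0, 6, 8, 8)
pivot(2,2): swap R2↔R3
pivot(2,2)=6: scale R2 → (0, 0, 1, 5, 5)
  clear (1,2): R1 −= (5)R2 → (0, 1, 0, 6, 7)
pivot(3,3)=9: scale R3 → (0, 0, 0, 1, 1)
  clear (0,3): R0 −= (2)R3 → (1, 0, 0, 0, 2)
  clear (1,3): R1 −= (6)R3 → (0, 1, 0, 0, 1)
  clear (2,3): R2 −= (5)R3 → (0, 0, 1, 0, 0)

M[2][4] = 0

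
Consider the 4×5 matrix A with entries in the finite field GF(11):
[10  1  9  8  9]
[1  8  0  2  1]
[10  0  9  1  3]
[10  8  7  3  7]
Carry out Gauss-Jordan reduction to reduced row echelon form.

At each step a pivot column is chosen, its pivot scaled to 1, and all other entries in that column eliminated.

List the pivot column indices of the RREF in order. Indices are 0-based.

pivot columns: 0, 1, 2, 3

step 1: normalize row 0 (÷10) = (1, 10, 2, 3, 2)
  row 1: subtract 1×row0 = (0, 9, 9, 10, 10)
  row 2: subtract 10×row0 = (0, 10, 0, 4, 5)
  row 3: subtract 10×row0 = (0, 7, 9, 6, 9)
step 2: normalize row 1 (÷9) = (0, 1, 1, 6, 6)
  row 0: subtract 10×row1 = (1, 0, 3, 9, 8)
  row 2: subtract 10×row1 = (0, 0, 1, 10, 0)
  row 3: subtract 7×row1 = (0, 0, 2, 8, 0)
step 3: normalize row 2 (÷1) = (0, 0, 1, 10, 0)
  row 0: subtract 3×row2 = (1, 0, 0, 1, 8)
  row 1: subtract 1×row2 = (0, 1, 0, 7, 6)
  row 3: subtract 2×row2 = (0, 0, 0, 10, 0)
step 4: normalize row 3 (÷10) = (0, 0, 0, 1, 0)
  row 0: subtract 1×row3 = (1, 0, 0, 0, 8)
  row 1: subtract 7×row3 = (0, 1, 0, 0, 6)
  row 2: subtract 10×row3 = (0, 0, 1, 0, 0)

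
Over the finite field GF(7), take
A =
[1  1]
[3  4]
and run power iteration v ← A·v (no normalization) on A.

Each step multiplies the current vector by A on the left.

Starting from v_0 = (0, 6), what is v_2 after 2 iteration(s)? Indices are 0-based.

v_2 = (2, 2)

v_0 = (0, 6).
v_1 = A·v_0 = (6, 3).
v_2 = A·v_1 = (2, 2).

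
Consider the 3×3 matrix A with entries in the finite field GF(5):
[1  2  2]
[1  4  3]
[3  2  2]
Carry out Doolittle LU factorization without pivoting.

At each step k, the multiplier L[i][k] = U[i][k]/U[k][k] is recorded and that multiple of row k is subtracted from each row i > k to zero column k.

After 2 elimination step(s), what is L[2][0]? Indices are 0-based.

L[2][0] = 3

Step 1: pivot at (0,0) is 1.
  row1 ← row1 − (1)·row0  ⇒  L[1][0]=1, U row1=(0, 2, 1)
  row2 ← row2 − (3)·row0  ⇒  L[2][0]=3, U row2=(0, 1, 1)
Step 2: pivot at (1,1) is 2.
  row2 ← row2 − (3)·row1  ⇒  L[2][1]=3, U row2=(0, 0, 3)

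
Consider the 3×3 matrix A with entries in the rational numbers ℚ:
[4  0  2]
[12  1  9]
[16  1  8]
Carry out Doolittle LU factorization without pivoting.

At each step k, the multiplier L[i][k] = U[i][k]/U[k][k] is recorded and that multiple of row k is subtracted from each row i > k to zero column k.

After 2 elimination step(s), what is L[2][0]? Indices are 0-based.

Step 1: pivot at (0,0) is 4.
  row1 ← row1 − (3)·row0  ⇒  L[1][0]=3, U row1=(0, 1, 3)
  row2 ← row2 − (4)·row0  ⇒  L[2][0]=4, U row2=(0, 1, 0)
Step 2: pivot at (1,1) is 1.
  row2 ← row2 − (1)·row1  ⇒  L[2][1]=1, U row2=(0, 0, -3)

L[2][0] = 4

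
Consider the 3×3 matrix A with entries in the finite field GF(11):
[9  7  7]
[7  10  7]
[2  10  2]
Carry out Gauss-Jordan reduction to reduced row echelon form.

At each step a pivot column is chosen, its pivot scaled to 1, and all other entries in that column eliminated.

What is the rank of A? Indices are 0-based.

[1] R0 /= 9  ⇒  (1, 2, 2)
     R1 -= 7·R0  ⇒  (0, 7, 4)
     R2 -= 2·R0  ⇒  (0, 6, 9)
[2] R1 /= 7  ⇒  (0, 1, 10)
     R0 -= 2·R1  ⇒  (1, 0, 4)
     R2 -= 6·R1  ⇒  (0, 0, 4)
[3] R2 /= 4  ⇒  (0, 0, 1)
     R0 -= 4·R2  ⇒  (1, 0, 0)
     R1 -= 10·R2  ⇒  (0, 1, 0)

rank = 3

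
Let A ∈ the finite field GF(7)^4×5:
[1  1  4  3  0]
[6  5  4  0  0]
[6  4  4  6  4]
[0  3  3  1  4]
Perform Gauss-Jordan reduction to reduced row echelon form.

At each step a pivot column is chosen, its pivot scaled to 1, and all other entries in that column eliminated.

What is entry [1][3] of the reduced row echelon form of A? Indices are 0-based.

M[1][3] = 1

step 1: normalize row 0 (÷1) = (1, 1, 4, 3, 0)
  row 1: subtract 6×row0 = (0, 6, 1, 3, 0)
  row 2: subtract 6×row0 = (0, 5, 1, 2, 4)
step 2: normalize row 1 (÷6) = (0, 1, 6, 4, 0)
  row 0: subtract 1×row1 = (1, 0, 5, 6, 0)
  row 2: subtract 5×row1 = (0, 0, 6, 3, 4)
  row 3: subtract 3×row1 = (0, 0, 6, 3, 4)
step 3: normalize row 2 (÷6) = (0, 0, 1, 4, 3)
  row 0: subtract 5×row2 = (1, 0, 0, 0, 6)
  row 1: subtract 6×row2 = (0, 1, 0, 1, 3)
  row 3: subtract 6×row2 = (0, 0, 0, 0, 0)
skip col 3 (zero from row 3)
skip col 4 (zero from row 3)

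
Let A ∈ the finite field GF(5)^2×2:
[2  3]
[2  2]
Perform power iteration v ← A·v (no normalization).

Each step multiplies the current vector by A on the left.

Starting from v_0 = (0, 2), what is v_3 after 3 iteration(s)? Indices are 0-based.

v_3 = (3, 3)

v_0 = (0, 2).
v_1 = A·v_0 = (1, 4).
v_2 = A·v_1 = (4, 0).
v_3 = A·v_2 = (3, 3).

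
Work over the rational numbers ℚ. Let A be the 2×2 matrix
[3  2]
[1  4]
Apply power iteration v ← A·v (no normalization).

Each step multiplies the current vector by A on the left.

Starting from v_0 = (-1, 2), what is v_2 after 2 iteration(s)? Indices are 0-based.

v_2 = (17, 29)

v_0 = (-1, 2).
v_1 = A·v_0 = (1, 7).
v_2 = A·v_1 = (17, 29).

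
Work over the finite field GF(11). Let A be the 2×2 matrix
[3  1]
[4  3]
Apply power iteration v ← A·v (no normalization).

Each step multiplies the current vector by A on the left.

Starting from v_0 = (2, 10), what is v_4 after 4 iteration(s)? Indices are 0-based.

v_0 = (2, 10).
v_1 = A·v_0 = (5, 5).
v_2 = A·v_1 = (9, 2).
v_3 = A·v_2 = (7, 9).
v_4 = A·v_3 = (8, 0).

v_4 = (8, 0)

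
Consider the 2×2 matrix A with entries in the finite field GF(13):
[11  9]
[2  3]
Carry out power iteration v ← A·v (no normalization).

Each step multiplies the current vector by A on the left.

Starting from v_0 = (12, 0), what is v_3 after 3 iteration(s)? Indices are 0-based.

v_3 = (0, 2)

v_0 = (12, 0).
v_1 = A·v_0 = (2, 11).
v_2 = A·v_1 = (4, 11).
v_3 = A·v_2 = (0, 2).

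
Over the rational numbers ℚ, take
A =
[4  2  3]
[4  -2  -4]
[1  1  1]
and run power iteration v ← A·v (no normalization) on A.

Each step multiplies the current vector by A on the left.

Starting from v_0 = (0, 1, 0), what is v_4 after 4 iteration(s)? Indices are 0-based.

v_4 = (252, 108, 71)

v_0 = (0, 1, 0).
v_1 = A·v_0 = (2, -2, 1).
v_2 = A·v_1 = (7, 8, 1).
v_3 = A·v_2 = (47, 8, 16).
v_4 = A·v_3 = (252, 108, 71).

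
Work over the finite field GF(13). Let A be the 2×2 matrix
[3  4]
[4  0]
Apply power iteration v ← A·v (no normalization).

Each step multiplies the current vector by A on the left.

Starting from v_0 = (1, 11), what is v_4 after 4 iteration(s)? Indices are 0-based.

v_4 = (6, 4)

v_0 = (1, 11).
v_1 = A·v_0 = (8, 4).
v_2 = A·v_1 = (1, 6).
v_3 = A·v_2 = (1, 4).
v_4 = A·v_3 = (6, 4).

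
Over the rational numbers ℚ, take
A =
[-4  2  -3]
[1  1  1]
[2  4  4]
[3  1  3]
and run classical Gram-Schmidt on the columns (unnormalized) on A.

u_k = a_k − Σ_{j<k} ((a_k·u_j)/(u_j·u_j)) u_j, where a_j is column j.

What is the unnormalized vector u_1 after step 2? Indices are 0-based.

Step 1: u_0 = a_0 = (-4, 1, 2, 3).
Step 2: u_1 = a_1 − (2/15)·u_0 = (38/15, 13/15, 56/15, 3/5).

u_1 = (38/15, 13/15, 56/15, 3/5)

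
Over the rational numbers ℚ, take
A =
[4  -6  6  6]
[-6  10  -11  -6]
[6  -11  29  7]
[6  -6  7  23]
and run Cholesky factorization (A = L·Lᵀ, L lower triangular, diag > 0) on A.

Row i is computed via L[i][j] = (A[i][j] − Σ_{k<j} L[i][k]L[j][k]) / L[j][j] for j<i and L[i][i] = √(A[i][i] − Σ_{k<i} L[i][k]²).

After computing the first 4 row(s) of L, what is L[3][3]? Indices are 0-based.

L[3][3] = 2

Step 1: L[0][0] = √(4) = 2.
  L[1][0] = (-6) / L[0][0] = -3.
Step 2: L[1][1] = √(1) = 1.
  L[2][0] = (6) / L[0][0] = 3.
  L[2][1] = (-2) / L[1][1] = -2.
Step 3: L[2][2] = √(16) = 4.
  L[3][0] = (6) / L[0][0] = 3.
  L[3][1] = (3) / L[1][1] = 3.
  L[3][2] = (4) / L[2][2] = 1.
Step 4: L[3][3] = √(4) = 2.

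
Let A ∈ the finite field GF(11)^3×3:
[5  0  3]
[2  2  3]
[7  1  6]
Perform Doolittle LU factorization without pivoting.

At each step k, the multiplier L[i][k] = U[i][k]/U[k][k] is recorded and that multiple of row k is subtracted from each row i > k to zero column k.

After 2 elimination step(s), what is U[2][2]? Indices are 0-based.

[col 0] pivot 5
  R1 -= 7*R0 → (0, 2, 4)  (L[1][0] := 7)
  R2 -= 8*R0 → (0, 1, 4)  (L[2][0] := 8)
[col 1] pivot 2
  R2 -= 6*R1 → (0, 0, 2)  (L[2][1] := 6)

U[2][2] = 2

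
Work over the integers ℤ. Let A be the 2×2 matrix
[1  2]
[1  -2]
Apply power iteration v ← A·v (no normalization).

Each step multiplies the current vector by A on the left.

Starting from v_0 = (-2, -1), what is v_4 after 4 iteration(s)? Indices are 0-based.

v_0 = (-2, -1).
v_1 = A·v_0 = (-4, 0).
v_2 = A·v_1 = (-4, -4).
v_3 = A·v_2 = (-12, 4).
v_4 = A·v_3 = (-4, -20).

v_4 = (-4, -20)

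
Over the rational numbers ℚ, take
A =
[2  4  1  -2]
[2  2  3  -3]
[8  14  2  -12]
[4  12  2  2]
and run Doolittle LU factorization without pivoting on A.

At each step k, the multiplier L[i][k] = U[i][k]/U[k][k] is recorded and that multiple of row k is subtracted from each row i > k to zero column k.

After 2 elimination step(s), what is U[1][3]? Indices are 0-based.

U[1][3] = -1

k=0: U[0][0]=2
  eliminate (1,0): mult=1, new row 1: (0, -2, 2, -1); set L[1][0]=1
  eliminate (2,0): mult=4, new row 2: (0, -2, -2, -4); set L[2][0]=4
  eliminate (3,0): mult=2, new row 3: (0, 4, 0, 6); set L[3][0]=2
k=1: U[1][1]=-2
  eliminate (2,1): mult=1, new row 2: (0, 0, -4, -3); set L[2][1]=1
  eliminate (3,1): mult=-2, new row 3: (0, 0, 4, 4); set L[3][1]=-2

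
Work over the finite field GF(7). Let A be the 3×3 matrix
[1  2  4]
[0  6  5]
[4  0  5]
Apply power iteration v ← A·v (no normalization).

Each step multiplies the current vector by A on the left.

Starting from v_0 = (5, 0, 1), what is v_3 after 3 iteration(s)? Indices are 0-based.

v_3 = (2, 6, 0)

v_0 = (5, 0, 1).
v_1 = A·v_0 = (2, 5, 4).
v_2 = A·v_1 = (0, 1, 0).
v_3 = A·v_2 = (2, 6, 0).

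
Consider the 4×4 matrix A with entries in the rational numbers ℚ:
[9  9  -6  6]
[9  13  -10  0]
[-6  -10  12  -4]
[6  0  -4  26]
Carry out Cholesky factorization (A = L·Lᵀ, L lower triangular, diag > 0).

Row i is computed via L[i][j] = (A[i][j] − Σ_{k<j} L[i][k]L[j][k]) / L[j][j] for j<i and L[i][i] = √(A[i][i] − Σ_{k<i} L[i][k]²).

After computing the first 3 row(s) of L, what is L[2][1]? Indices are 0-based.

L[2][1] = -2

Step 1: L[0][0] = √(9) = 3.
  L[1][0] = (9) / L[0][0] = 3.
Step 2: L[1][1] = √(4) = 2.
  L[2][0] = (-6) / L[0][0] = -2.
  L[2][1] = (-4) / L[1][1] = -2.
Step 3: L[2][2] = √(4) = 2.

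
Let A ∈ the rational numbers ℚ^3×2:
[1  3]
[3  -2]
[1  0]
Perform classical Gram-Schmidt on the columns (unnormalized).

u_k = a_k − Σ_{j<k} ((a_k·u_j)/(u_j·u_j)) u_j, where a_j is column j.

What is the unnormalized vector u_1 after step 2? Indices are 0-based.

u_1 = (36/11, -13/11, 3/11)

Step 1: u_0 = a_0 = (1, 3, 1).
Step 2: u_1 = a_1 − (-3/11)·u_0 = (36/11, -13/11, 3/11).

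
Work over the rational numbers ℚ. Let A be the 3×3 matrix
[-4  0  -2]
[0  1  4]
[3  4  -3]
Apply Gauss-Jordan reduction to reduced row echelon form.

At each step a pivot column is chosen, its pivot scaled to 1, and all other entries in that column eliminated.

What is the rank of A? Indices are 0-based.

rank = 3

[1] R0 /= -4  ⇒  (1, 0, 1/2)
     R2 -= 3·R0  ⇒  (0, 4, -9/2)
[2] R1 /= 1  ⇒  (0, 1, 4)
     R2 -= 4·R1  ⇒  (0, 0, -41/2)
[3] R2 /= -41/2  ⇒  (0, 0, 1)
     R0 -= 1/2·R2  ⇒  (1, 0, 0)
     R1 -= 4·R2  ⇒  (0, 1, 0)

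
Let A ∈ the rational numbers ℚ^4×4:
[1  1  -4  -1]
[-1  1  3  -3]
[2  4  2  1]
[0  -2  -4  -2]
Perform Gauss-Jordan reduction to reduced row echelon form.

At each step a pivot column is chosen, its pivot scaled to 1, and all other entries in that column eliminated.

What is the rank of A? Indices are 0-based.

[1] R0 /= 1  ⇒  (1, 1, -4, -1)
     R1 -= -1·R0  ⇒  (0, 2, -1, -4)
     R2 -= 2·R0  ⇒  (0, 2, 10, 3)
[2] R1 /= 2  ⇒  (0, 1, -1/2, -2)
     R0 -= 1·R1  ⇒  (1, 0, -7/2, 1)
     R2 -= 2·R1  ⇒  (0, 0, 11, 7)
     R3 -= -2·R1  ⇒  (0, 0, -5, -6)
[3] R2 /= 11  ⇒  (0, 0, 1, 7/11)
     R0 -= -7/2·R2  ⇒  (1, 0, 0, 71/22)
     R1 -= -1/2·R2  ⇒  (0, 1, 0, -37/22)
     R3 -= -5·R2  ⇒  (0, 0, 0, -31/11)
[4] R3 /= -31/11  ⇒  (0, 0, 0, 1)
     R0 -= 71/22·R3  ⇒  (1, 0, 0, 0)
     R1 -= -37/22·R3  ⇒  (0, 1, 0, 0)
     R2 -= 7/11·R3  ⇒  (0, 0, 1, 0)

rank = 4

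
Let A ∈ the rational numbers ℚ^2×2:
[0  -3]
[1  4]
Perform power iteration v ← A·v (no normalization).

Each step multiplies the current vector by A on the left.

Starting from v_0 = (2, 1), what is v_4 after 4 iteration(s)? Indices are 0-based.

v_0 = (2, 1).
v_1 = A·v_0 = (-3, 6).
v_2 = A·v_1 = (-18, 21).
v_3 = A·v_2 = (-63, 66).
v_4 = A·v_3 = (-198, 201).

v_4 = (-198, 201)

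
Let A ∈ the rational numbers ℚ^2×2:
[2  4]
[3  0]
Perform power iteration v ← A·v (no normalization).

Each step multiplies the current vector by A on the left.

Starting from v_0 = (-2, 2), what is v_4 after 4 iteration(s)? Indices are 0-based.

v_4 = (-160, 48)

v_0 = (-2, 2).
v_1 = A·v_0 = (4, -6).
v_2 = A·v_1 = (-16, 12).
v_3 = A·v_2 = (16, -48).
v_4 = A·v_3 = (-160, 48).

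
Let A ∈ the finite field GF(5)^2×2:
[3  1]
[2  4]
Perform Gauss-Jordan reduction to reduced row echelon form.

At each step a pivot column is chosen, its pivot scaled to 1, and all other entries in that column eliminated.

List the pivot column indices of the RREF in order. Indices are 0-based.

pivot columns: 0

step 1: normalize row 0 (÷3) = (1, 2)
  row 1: subtract 2×row0 = (0, 0)
skip col 1 (zero from row 1)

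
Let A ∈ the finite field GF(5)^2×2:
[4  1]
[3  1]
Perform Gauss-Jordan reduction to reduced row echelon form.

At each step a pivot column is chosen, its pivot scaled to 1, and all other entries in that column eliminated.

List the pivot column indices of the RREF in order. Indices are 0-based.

pivot(0,0)=4: scale R0 → (1, 4)
  clear (1,0): R1 −= (3)R0 → (0, 4)
pivot(1,1)=4: scale R1 → (0, 1)
  clear (0,1): R0 −= (4)R1 → (1, 0)

pivot columns: 0, 1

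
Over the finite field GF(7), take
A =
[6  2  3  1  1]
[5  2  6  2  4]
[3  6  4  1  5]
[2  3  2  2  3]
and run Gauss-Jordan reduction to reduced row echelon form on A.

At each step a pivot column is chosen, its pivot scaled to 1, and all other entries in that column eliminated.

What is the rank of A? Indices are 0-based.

step 1: normalize row 0 (÷6) = (1, 5, 4, 6, 6)
  row 1: subtract 5×row0 = (0, 5, 0, 0, 2)
  row 2: subtract 3×row0 = (0, 5, 6, 4, 1)
  row 3: subtract 2×row0 = (0, 0, 1, 4, 5)
step 2: normalize row 1 (÷5) = (0, 1, 0, 0, 6)
  row 0: subtract 5×row1 = (1, 0, 4, 6, 4)
  row 2: subtract 5×row1 = (0, 0, 6, 4, 6)
step 3: normalize row 2 (÷6) = (0, 0, 1, 3, 1)
  row 0: subtract 4×row2 = (1, 0, 0, 1, 0)
  row 3: subtract 1×row2 = (0, 0, 0, 1, 4)
step 4: normalize row 3 (÷1) = (0, 0, 0, 1, 4)
  row 0: subtract 1×row3 = (1, 0, 0, 0, 3)
  row 2: subtract 3×row3 = (0, 0, 1, 0, 3)

rank = 4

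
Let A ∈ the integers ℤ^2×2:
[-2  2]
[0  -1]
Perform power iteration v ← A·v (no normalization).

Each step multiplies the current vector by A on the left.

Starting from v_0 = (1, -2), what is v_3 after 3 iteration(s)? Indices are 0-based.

v_3 = (-36, 2)

v_0 = (1, -2).
v_1 = A·v_0 = (-6, 2).
v_2 = A·v_1 = (16, -2).
v_3 = A·v_2 = (-36, 2).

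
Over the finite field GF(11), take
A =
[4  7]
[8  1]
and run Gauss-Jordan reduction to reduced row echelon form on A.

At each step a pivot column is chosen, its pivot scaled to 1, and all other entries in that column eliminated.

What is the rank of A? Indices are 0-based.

rank = 2

pivot(0,0)=4: scale R0 → (1, 10)
  clear (1,0): R1 −= (8)R0 → (0, 9)
pivot(1,1)=9: scale R1 → (0, 1)
  clear (0,1): R0 −= (10)R1 → (1, 0)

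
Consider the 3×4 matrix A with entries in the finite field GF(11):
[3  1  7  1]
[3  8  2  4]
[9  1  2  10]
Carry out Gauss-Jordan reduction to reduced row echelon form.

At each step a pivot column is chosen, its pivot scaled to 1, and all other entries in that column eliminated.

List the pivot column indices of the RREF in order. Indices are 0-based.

pivot columns: 0, 1

[1] R0 /= 3  ⇒  (1, 4, 6, 4)
     R1 -= 3·R0  ⇒  (0, 7, 6, 3)
     R2 -= 9·R0  ⇒  (0, 9, 3, 7)
[2] R1 /= 7  ⇒  (0, 1, 4, 2)
     R0 -= 4·R1  ⇒  (1, 0, 1, 7)
     R2 -= 9·R1  ⇒  (0, 0, 0, 0)
column 2 empty below row 2
column 3 empty below row 2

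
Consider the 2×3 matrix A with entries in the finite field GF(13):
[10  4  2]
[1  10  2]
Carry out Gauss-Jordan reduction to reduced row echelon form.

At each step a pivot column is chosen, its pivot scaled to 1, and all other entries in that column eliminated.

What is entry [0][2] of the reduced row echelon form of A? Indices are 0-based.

M[0][2] = 5

pivot(0,0)=10: scale R0 → (1, 3, 8)
  clear (1,0): R1 −= (1)R0 → (0, 7, 7)
pivot(1,1)=7: scale R1 → (0, 1, 1)
  clear (0,1): R0 −= (3)R1 → (1, 0, 5)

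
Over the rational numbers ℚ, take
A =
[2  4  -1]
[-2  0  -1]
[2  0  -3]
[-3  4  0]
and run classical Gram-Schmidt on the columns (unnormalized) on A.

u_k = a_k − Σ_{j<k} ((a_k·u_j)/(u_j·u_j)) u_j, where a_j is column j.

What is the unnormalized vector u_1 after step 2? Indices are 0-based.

u_1 = (92/21, -8/21, 8/21, 24/7)

Step 1: u_0 = a_0 = (2, -2, 2, -3).
Step 2: u_1 = a_1 − (-4/21)·u_0 = (92/21, -8/21, 8/21, 24/7).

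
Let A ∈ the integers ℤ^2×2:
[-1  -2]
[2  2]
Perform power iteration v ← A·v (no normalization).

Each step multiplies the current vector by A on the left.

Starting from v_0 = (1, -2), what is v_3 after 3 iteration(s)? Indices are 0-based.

v_3 = (-5, 6)

v_0 = (1, -2).
v_1 = A·v_0 = (3, -2).
v_2 = A·v_1 = (1, 2).
v_3 = A·v_2 = (-5, 6).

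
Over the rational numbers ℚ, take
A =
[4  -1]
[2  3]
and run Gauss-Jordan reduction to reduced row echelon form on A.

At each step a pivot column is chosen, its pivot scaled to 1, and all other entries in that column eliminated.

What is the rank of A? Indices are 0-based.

pivot(0,0)=4: scale R0 → (1, -1/4)
  clear (1,0): R1 −= (2)R0 → (0, 7/2)
pivot(1,1)=7/2: scale R1 → (0, 1)
  clear (0,1): R0 −= (-1/4)R1 → (1, 0)

rank = 2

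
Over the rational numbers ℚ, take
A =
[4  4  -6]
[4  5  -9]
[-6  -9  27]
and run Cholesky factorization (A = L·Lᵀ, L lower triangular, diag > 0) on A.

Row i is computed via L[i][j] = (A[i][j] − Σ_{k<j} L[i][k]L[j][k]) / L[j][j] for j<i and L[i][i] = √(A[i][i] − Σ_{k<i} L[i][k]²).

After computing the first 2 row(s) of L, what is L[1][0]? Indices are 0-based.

L[1][0] = 2

Step 1: L[0][0] = √(4) = 2.
  L[1][0] = (4) / L[0][0] = 2.
Step 2: L[1][1] = √(1) = 1.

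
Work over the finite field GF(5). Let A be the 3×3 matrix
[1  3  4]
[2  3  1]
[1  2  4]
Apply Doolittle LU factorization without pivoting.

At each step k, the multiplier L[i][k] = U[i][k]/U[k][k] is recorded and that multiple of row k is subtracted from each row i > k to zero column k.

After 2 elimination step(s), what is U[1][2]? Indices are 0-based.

U[1][2] = 3

[col 0] pivot 1
  R1 -= 2*R0 → (0, 2, 3)  (L[1][0] := 2)
  R2 -= 1*R0 → (0, 4, 0)  (L[2][0] := 1)
[col 1] pivot 2
  R2 -= 2*R1 → (0, 0, 4)  (L[2][1] := 2)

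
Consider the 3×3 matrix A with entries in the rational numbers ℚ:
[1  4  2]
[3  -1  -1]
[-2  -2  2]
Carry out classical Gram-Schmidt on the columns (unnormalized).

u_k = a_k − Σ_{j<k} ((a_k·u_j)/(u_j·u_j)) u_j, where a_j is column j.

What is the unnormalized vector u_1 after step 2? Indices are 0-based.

u_1 = (51/14, -29/14, -9/7)

Step 1: u_0 = a_0 = (1, 3, -2).
Step 2: u_1 = a_1 − (5/14)·u_0 = (51/14, -29/14, -9/7).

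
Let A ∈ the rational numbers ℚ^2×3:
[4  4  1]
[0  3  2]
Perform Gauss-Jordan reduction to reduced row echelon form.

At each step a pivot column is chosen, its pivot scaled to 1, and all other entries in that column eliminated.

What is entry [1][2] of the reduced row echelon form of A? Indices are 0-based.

step 1: normalize row 0 (÷4) = (1, 1, 1/4)
step 2: normalize row 1 (÷3) = (0, 1, 2/3)
  row 0: subtract 1×row1 = (1, 0, -5/12)

M[1][2] = 2/3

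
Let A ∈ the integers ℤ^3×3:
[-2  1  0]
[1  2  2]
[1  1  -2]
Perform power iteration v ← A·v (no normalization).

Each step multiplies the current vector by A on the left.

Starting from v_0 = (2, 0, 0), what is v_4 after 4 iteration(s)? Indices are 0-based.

v_4 = (38, 48, -62)

v_0 = (2, 0, 0).
v_1 = A·v_0 = (-4, 2, 2).
v_2 = A·v_1 = (10, 4, -6).
v_3 = A·v_2 = (-16, 6, 26).
v_4 = A·v_3 = (38, 48, -62).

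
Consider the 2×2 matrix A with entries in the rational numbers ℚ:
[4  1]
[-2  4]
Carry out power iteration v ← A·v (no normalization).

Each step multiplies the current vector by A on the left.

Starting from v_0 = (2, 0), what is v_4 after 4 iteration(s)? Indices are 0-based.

v_0 = (2, 0).
v_1 = A·v_0 = (8, -4).
v_2 = A·v_1 = (28, -32).
v_3 = A·v_2 = (80, -184).
v_4 = A·v_3 = (136, -896).

v_4 = (136, -896)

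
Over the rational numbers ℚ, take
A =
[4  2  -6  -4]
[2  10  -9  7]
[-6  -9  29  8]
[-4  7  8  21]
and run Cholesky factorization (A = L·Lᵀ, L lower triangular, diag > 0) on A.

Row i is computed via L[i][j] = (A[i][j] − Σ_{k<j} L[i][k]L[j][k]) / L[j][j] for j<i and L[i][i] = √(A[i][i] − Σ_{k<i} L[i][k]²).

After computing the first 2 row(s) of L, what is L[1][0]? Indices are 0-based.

Step 1: L[0][0] = √(4) = 2.
  L[1][0] = (2) / L[0][0] = 1.
Step 2: L[1][1] = √(9) = 3.

L[1][0] = 1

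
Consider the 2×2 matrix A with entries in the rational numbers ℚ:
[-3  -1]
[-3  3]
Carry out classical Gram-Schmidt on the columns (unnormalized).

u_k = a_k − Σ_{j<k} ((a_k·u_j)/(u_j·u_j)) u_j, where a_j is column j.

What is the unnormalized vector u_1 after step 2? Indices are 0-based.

Step 1: u_0 = a_0 = (-3, -3).
Step 2: u_1 = a_1 − (-1/3)·u_0 = (-2, 2).

u_1 = (-2, 2)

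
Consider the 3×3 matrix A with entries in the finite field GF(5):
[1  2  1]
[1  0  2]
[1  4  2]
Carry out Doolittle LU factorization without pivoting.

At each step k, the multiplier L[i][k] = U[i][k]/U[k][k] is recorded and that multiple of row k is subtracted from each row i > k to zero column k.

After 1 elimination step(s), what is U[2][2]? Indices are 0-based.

U[2][2] = 1

Step 1: pivot at (0,0) is 1.
  row1 ← row1 − (1)·row0  ⇒  L[1][0]=1, U row1=(0, 3, 1)
  row2 ← row2 − (1)·row0  ⇒  L[2][0]=1, U row2=(0, 2, 1)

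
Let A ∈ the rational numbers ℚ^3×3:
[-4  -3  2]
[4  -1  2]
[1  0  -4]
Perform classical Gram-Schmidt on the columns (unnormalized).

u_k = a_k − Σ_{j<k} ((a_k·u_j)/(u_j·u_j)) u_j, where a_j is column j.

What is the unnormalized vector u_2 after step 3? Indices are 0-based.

u_2 = (-34/133, 102/133, -544/133)

Step 1: u_0 = a_0 = (-4, 4, 1).
Step 2: u_1 = a_1 − (8/33)·u_0 = (-67/33, -65/33, -8/33).
Step 3: u_2 = a_2 − (-4/33)·u_0 − (-116/133)·u_1 = (-34/133, 102/133, -544/133).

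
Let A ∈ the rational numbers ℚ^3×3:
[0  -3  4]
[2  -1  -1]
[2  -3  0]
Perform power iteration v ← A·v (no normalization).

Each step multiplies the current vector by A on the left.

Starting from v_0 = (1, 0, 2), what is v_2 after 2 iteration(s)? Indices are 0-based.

v_2 = (8, 14, 16)

v_0 = (1, 0, 2).
v_1 = A·v_0 = (8, 0, 2).
v_2 = A·v_1 = (8, 14, 16).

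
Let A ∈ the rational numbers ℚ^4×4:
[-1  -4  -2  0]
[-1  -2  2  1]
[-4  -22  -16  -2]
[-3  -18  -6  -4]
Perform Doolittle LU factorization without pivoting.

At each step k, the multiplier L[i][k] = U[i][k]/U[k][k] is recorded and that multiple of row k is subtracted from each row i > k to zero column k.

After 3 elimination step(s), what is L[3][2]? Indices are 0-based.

L[3][2] = 3

[col 0] pivot -1
  R1 -= 1*R0 → (0, 2, 4, 1)  (L[1][0] := 1)
  R2 -= 4*R0 → (0, -6, -8, -2)  (L[2][0] := 4)
  R3 -= 3*R0 → (0, -6, 0, -4)  (L[3][0] := 3)
[col 1] pivot 2
  R2 -= -3*R1 → (0, 0, 4, 1)  (L[2][1] := -3)
  R3 -= -3*R1 → (0, 0, 12, -1)  (L[3][1] := -3)
[col 2] pivot 4
  R3 -= 3*R2 → (0, 0, 0, -4)  (L[3][2] := 3)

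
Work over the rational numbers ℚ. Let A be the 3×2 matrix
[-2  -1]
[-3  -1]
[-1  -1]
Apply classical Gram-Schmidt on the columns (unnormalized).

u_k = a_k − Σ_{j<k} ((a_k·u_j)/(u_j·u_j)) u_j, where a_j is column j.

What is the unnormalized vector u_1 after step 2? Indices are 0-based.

Step 1: u_0 = a_0 = (-2, -3, -1).
Step 2: u_1 = a_1 − (3/7)·u_0 = (-1/7, 2/7, -4/7).

u_1 = (-1/7, 2/7, -4/7)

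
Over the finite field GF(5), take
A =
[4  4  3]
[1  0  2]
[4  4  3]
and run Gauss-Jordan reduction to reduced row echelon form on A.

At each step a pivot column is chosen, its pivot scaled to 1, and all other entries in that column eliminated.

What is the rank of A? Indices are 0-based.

rank = 2

pivot(0,0)=4: scale R0 → (1, 1, 2)
  clear (1,0): R1 −= (1)R0 → (0, 4, 0)
  clear (2,0): R2 −= (4)R0 → (0, 0, 0)
pivot(1,1)=4: scale R1 → (0, 1, 0)
  clear (0,1): R0 −= (1)R1 → (1, 0, 2)
col 2: no nonzero at/below row 2; advance.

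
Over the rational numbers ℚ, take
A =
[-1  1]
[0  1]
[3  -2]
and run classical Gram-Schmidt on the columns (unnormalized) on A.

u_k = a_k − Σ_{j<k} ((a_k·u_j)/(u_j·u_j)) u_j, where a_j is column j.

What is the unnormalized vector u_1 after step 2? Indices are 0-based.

u_1 = (3/10, 1, 1/10)

Step 1: u_0 = a_0 = (-1, 0, 3).
Step 2: u_1 = a_1 − (-7/10)·u_0 = (3/10, 1, 1/10).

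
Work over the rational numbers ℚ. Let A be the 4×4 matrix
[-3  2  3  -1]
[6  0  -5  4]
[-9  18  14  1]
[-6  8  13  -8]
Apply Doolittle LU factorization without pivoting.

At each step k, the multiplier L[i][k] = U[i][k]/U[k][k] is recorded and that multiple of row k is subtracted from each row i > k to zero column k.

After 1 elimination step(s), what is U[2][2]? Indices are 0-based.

U[2][2] = 5

[col 0] pivot -3
  R1 -= -2*R0 → (0, 4, 1, 2)  (L[1][0] := -2)
  R2 -= 3*R0 → (0, 12, 5, 4)  (L[2][0] := 3)
  R3 -= 2*R0 → (0, 4, 7, -6)  (L[3][0] := 2)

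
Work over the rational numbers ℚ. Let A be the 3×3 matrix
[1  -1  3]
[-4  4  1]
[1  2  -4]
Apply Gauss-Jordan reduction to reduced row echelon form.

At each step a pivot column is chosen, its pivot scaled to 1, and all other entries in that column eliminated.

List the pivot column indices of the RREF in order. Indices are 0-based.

pivot columns: 0, 1, 2

step 1: normalize row 0 (÷1) = (1, -1, 3)
  row 1: subtract -4×row0 = (0, 0, 13)
  row 2: subtract 1×row0 = (0, 3, -7)
step 2: exchange rows 1,2
step 2: normalize row 1 (÷3) = (0, 1, -7/3)
  row 0: subtract -1×row1 = (1, 0, 2/3)
step 3: normalize row 2 (÷13) = (0, 0, 1)
  row 0: subtract 2/3×row2 = (1, 0, 0)
  row 1: subtract -7/3×row2 = (0, 1, 0)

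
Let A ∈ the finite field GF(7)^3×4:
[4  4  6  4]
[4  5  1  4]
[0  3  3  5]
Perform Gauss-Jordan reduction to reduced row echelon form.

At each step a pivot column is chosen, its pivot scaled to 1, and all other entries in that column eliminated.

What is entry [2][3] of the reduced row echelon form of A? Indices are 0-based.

step 1: normalize row 0 (÷4) = (1, 1, 5, 1)
  row 1: subtract 4×row0 = (0, 1, 2, 0)
step 2: normalize row 1 (÷1) = (0, 1, 2, 0)
  row 0: subtract 1×row1 = (1, 0, 3, 1)
  row 2: subtract 3×row1 = (0, 0, 4, 5)
step 3: normalize row 2 (÷4) = (0, 0, 1, 3)
  row 0: subtract 3×row2 = (1, 0, 0, 6)
  row 1: subtract 2×row2 = (0, 1, 0, 1)

M[2][3] = 3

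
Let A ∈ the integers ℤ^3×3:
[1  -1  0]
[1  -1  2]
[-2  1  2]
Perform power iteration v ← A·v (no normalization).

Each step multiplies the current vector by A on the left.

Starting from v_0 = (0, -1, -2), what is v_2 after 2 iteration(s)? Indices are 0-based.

v_2 = (4, -6, -15)

v_0 = (0, -1, -2).
v_1 = A·v_0 = (1, -3, -5).
v_2 = A·v_1 = (4, -6, -15).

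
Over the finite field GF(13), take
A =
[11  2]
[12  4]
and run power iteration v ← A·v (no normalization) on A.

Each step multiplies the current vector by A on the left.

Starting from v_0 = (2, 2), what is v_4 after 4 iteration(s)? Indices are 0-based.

v_0 = (2, 2).
v_1 = A·v_0 = (0, 6).
v_2 = A·v_1 = (12, 11).
v_3 = A·v_2 = (11, 6).
v_4 = A·v_3 = (3, 0).

v_4 = (3, 0)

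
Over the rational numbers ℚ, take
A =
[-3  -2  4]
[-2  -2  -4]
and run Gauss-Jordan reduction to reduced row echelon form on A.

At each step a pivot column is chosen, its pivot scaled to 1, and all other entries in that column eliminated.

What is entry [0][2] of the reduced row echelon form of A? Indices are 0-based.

M[0][2] = -8

[1] R0 /= -3  ⇒  (1, 2/3, -4/3)
     R1 -= -2·R0  ⇒  (0, -2/3, -20/3)
[2] R1 /= -2/3  ⇒  (0, 1, 10)
     R0 -= 2/3·R1  ⇒  (1, 0, -8)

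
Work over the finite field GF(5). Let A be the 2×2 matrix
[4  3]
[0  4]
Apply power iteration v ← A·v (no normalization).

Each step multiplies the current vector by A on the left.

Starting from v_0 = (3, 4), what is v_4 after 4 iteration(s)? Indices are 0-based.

v_4 = (0, 4)

v_0 = (3, 4).
v_1 = A·v_0 = (4, 1).
v_2 = A·v_1 = (4, 4).
v_3 = A·v_2 = (3, 1).
v_4 = A·v_3 = (0, 4).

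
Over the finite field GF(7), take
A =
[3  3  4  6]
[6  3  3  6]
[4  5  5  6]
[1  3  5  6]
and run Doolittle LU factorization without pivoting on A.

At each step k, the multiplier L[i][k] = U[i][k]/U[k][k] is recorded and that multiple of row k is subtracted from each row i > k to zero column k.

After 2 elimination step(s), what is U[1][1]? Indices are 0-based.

U[1][1] = 4

k=0: U[0][0]=3
  eliminate (1,0): mult=2, new row 1: (0, 4, 2, 1); set L[1][0]=2
  eliminate (2,0): mult=6, new row 2: (0, 1, 2, 5); set L[2][0]=6
  eliminate (3,0): mult=5, new row 3: (0, 2, 6, 4); set L[3][0]=5
k=1: U[1][1]=4
  eliminate (2,1): mult=2, new row 2: (0, 0, 5, 3); set L[2][1]=2
  eliminate (3,1): mult=4, new row 3: (0, 0, 5, 0); set L[3][1]=4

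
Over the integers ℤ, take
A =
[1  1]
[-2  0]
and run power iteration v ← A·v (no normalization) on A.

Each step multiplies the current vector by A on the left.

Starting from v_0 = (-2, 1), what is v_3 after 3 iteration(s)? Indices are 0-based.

v_3 = (5, -6)

v_0 = (-2, 1).
v_1 = A·v_0 = (-1, 4).
v_2 = A·v_1 = (3, 2).
v_3 = A·v_2 = (5, -6).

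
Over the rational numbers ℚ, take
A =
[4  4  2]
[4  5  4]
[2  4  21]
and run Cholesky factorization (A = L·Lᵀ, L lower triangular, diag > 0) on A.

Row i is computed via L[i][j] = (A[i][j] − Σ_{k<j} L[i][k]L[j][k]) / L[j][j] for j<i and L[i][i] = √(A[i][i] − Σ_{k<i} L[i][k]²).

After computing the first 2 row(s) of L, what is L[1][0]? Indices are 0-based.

Step 1: L[0][0] = √(4) = 2.
  L[1][0] = (4) / L[0][0] = 2.
Step 2: L[1][1] = √(1) = 1.

L[1][0] = 2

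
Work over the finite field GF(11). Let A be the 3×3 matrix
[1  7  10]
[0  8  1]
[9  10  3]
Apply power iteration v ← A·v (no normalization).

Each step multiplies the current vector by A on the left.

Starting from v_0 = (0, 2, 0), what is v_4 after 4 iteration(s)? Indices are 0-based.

v_0 = (0, 2, 0).
v_1 = A·v_0 = (3, 5, 9).
v_2 = A·v_1 = (7, 5, 5).
v_3 = A·v_2 = (4, 1, 7).
v_4 = A·v_3 = (4, 4, 1).

v_4 = (4, 4, 1)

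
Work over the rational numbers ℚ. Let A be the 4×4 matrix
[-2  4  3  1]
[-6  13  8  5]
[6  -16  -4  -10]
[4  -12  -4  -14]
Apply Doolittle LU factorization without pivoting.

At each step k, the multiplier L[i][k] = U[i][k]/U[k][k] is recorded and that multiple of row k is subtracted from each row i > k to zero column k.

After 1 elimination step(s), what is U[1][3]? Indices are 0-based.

U[1][3] = 2

[col 0] pivot -2
  R1 -= 3*R0 → (0, 1, -1, 2)  (L[1][0] := 3)
  R2 -= -3*R0 → (0, -4, 5, -7)  (L[2][0] := -3)
  R3 -= -2*R0 → (0, -4, 2, -12)  (L[3][0] := -2)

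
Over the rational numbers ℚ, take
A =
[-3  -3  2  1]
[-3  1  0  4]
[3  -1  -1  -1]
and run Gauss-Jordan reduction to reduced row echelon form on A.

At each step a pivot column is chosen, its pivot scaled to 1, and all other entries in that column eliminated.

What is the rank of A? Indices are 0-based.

[1] R0 /= -3  ⇒  (1, 1, -2/3, -1/3)
     R1 -= -3·R0  ⇒  (0, 4, -2, 3)
     R2 -= 3·R0  ⇒  (0, -4, 1, 0)
[2] R1 /= 4  ⇒  (0, 1, -1/2, 3/4)
     R0 -= 1·R1  ⇒  (1, 0, -1/6, -13/12)
     R2 -= -4·R1  ⇒  (0, 0, -1, 3)
[3] R2 /= -1  ⇒  (0, 0, 1, -3)
     R0 -= -1/6·R2  ⇒  (1, 0, 0, -19/12)
     R1 -= -1/2·R2  ⇒  (0, 1, 0, -3/4)

rank = 3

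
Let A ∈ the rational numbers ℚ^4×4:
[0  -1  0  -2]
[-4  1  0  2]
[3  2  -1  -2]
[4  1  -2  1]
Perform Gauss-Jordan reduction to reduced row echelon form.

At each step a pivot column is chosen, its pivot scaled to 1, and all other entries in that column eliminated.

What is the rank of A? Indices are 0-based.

step 1: exchange rows 0,1
step 1: normalize row 0 (÷-4) = (1, -1/4, 0, -1/2)
  row 2: subtract 3×row0 = (0, 11/4, -1, -1/2)
  row 3: subtract 4×row0 = (0, 2, -2, 3)
step 2: normalize row 1 (÷-1) = (0, 1, 0, 2)
  row 0: subtract -1/4×row1 = (1, 0, 0, 0)
  row 2: subtract 11/4×row1 = (0, 0, -1, -6)
  row 3: subtract 2×row1 = (0, 0, -2, -1)
step 3: normalize row 2 (÷-1) = (0, 0, 1, 6)
  row 3: subtract -2×row2 = (0, 0, 0, 11)
step 4: normalize row 3 (÷11) = (0, 0, 0, 1)
  row 1: subtract 2×row3 = (0, 1, 0, 0)
  row 2: subtract 6×row3 = (0, 0, 1, 0)

rank = 4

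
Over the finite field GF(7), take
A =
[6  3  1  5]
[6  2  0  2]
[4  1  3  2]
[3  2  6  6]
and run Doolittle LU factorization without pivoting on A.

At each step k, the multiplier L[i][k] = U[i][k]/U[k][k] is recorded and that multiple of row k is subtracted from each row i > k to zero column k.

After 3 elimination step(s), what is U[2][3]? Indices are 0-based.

k=0: U[0][0]=6
  eliminate (1,0): mult=1, new row 1: (0, 6, 6, 4); set L[1][0]=1
  eliminate (2,0): mult=3, new row 2: (0, 6, 0, 1); set L[2][0]=3
  eliminate (3,0): mult=4, new row 3: (0, 4, 2, 0); set L[3][0]=4
k=1: U[1][1]=6
  eliminate (2,1): mult=1, new row 2: (0, 0, 1, 4); set L[2][1]=1
  eliminate (3,1): mult=3, new row 3: (0, 0, 5, 2); set L[3][1]=3
k=2: U[2][2]=1
  eliminate (3,2): mult=5, new row 3: (0, 0, 0, 3); set L[3][2]=5

U[2][3] = 4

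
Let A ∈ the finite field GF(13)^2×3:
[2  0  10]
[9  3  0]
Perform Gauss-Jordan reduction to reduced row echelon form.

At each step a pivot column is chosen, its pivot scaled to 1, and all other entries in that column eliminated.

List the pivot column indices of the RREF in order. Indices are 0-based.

[1] R0 /= 2  ⇒  (1, 0, 5)
     R1 -= 9·R0  ⇒  (0, 3, 7)
[2] R1 /= 3  ⇒  (0, 1, 11)

pivot columns: 0, 1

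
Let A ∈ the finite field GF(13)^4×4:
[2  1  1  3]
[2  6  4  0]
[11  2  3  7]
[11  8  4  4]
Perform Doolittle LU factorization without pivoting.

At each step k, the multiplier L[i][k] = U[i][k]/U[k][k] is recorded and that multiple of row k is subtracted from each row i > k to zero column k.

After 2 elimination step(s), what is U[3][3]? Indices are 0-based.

[col 0] pivot 2
  R1 -= 1*R0 → (0, 5, 3, 10)  (L[1][0] := 1)
  R2 -= 12*R0 → (0, 3, 4, 10)  (L[2][0] := 12)
  R3 -= 12*R0 → (0, 9, 5, 7)  (L[3][0] := 12)
[col 1] pivot 5
  R2 -= 11*R1 → (0, 0, 10, 4)  (L[2][1] := 11)
  R3 -= 7*R1 → (0, 0, 10, 2)  (L[3][1] := 7)

U[3][3] = 2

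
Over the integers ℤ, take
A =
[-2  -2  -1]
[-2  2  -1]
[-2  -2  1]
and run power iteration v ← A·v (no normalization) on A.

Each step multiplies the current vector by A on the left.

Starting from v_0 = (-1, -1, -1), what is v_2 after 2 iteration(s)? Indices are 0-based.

v_2 = (-15, -11, -9)

v_0 = (-1, -1, -1).
v_1 = A·v_0 = (5, 1, 3).
v_2 = A·v_1 = (-15, -11, -9).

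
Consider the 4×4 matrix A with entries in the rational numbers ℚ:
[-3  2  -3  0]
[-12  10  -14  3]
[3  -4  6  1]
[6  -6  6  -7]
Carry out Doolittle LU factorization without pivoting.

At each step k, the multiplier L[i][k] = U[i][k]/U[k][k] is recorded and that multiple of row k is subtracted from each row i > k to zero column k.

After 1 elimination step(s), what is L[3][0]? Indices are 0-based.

k=0: U[0][0]=-3
  eliminate (1,0): mult=4, new row 1: (0, 2, -2, 3); set L[1][0]=4
  eliminate (2,0): mult=-1, new row 2: (0, -2, 3, 1); set L[2][0]=-1
  eliminate (3,0): mult=-2, new row 3: (0, -2, 0, -7); set L[3][0]=-2

L[3][0] = -2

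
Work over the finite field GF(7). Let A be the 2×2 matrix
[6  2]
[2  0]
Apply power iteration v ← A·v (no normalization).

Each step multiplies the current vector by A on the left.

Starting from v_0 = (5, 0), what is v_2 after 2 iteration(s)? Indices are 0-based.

v_0 = (5, 0).
v_1 = A·v_0 = (2, 3).
v_2 = A·v_1 = (4, 4).

v_2 = (4, 4)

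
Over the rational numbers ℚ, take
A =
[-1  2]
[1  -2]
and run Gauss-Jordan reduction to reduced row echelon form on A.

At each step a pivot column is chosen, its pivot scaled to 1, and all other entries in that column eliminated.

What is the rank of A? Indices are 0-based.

[1] R0 /= -1  ⇒  (1, -2)
     R1 -= 1·R0  ⇒  (0, 0)
column 1 empty below row 1

rank = 1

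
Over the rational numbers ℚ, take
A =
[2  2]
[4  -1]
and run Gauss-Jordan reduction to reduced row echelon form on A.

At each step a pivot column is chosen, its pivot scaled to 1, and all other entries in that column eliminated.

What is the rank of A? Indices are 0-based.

step 1: normalize row 0 (÷2) = (1, 1)
  row 1: subtract 4×row0 = (0, -5)
step 2: normalize row 1 (÷-5) = (0, 1)
  row 0: subtract 1×row1 = (1, 0)

rank = 2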